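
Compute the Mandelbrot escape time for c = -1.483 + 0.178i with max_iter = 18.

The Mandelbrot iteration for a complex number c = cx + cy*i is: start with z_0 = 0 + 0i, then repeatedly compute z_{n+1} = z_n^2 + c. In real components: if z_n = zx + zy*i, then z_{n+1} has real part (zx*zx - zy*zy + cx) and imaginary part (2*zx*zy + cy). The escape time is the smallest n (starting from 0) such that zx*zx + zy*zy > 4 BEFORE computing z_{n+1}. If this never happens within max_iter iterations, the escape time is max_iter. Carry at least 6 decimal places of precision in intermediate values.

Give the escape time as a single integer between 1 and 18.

z_0 = 0 + 0i, c = -1.4830 + 0.1780i
Iter 1: z = -1.4830 + 0.1780i, |z|^2 = 2.2310
Iter 2: z = 0.6846 + -0.3499i, |z|^2 = 0.5911
Iter 3: z = -1.1368 + -0.3012i, |z|^2 = 1.3830
Iter 4: z = -0.2814 + 0.8627i, |z|^2 = 0.8234
Iter 5: z = -2.1480 + -0.3076i, |z|^2 = 4.7086
Escaped at iteration 5

Answer: 5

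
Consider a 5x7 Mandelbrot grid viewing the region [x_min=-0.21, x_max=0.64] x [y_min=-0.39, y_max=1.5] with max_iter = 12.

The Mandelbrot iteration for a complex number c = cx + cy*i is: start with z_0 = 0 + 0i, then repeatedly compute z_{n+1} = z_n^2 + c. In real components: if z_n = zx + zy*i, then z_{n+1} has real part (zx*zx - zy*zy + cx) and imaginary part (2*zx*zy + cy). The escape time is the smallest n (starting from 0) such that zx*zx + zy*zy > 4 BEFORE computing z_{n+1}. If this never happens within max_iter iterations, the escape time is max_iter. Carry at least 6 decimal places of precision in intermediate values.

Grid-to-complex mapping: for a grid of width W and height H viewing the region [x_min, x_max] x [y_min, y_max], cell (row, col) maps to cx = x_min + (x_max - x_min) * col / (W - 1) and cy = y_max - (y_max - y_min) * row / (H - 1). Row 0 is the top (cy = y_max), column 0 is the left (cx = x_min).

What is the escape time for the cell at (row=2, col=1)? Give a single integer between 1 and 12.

z_0 = 0 + 0i, c = 0.0025 + 0.8700i
Iter 1: z = 0.0025 + 0.8700i, |z|^2 = 0.7569
Iter 2: z = -0.7544 + 0.8743i, |z|^2 = 1.3336
Iter 3: z = -0.1929 + -0.4492i, |z|^2 = 0.2390
Iter 4: z = -0.1621 + 1.0433i, |z|^2 = 1.1147
Iter 5: z = -1.0597 + 0.5318i, |z|^2 = 1.4057
Iter 6: z = 0.8426 + -0.2571i, |z|^2 = 0.7760
Iter 7: z = 0.6464 + 0.4368i, |z|^2 = 0.6086
Iter 8: z = 0.2295 + 1.4347i, |z|^2 = 2.1110
Iter 9: z = -2.0032 + 1.5286i, |z|^2 = 6.3493
Escaped at iteration 9

Answer: 9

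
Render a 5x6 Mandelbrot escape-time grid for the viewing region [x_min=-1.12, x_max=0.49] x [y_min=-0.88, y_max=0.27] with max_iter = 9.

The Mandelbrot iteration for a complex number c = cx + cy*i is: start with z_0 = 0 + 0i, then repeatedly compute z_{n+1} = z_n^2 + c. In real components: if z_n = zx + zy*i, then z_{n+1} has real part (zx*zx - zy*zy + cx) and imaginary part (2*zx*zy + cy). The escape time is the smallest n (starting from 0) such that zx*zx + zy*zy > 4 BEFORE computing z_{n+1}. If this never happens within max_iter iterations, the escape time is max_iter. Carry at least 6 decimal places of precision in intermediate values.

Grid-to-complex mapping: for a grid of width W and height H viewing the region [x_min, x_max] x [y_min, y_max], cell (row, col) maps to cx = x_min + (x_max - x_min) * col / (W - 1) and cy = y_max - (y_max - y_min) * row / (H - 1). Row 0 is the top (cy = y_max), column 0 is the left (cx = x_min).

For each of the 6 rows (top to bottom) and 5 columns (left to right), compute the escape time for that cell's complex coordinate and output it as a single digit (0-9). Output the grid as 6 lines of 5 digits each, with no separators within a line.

Answer: 99996
99995
99995
69995
35994
34653

Derivation:
(row=0, col=0): c = -1.1200 + 0.2700i → escape time 9
(row=0, col=1): c = -0.7175 + 0.2700i → escape time 9
(row=0, col=2): c = -0.3150 + 0.2700i → escape time 9
(row=0, col=3): c = 0.0875 + 0.2700i → escape time 9
(row=0, col=4): c = 0.4900 + 0.2700i → escape time 6
(row=1, col=0): c = -1.1200 + 0.0400i → escape time 9
(row=1, col=1): c = -0.7175 + 0.0400i → escape time 9
(row=1, col=2): c = -0.3150 + 0.0400i → escape time 9
(row=1, col=3): c = 0.0875 + 0.0400i → escape time 9
(row=1, col=4): c = 0.4900 + 0.0400i → escape time 5
(row=2, col=0): c = -1.1200 + -0.1900i → escape time 9
(row=2, col=1): c = -0.7175 + -0.1900i → escape time 9
(row=2, col=2): c = -0.3150 + -0.1900i → escape time 9
(row=2, col=3): c = 0.0875 + -0.1900i → escape time 9
(row=2, col=4): c = 0.4900 + -0.1900i → escape time 5
(row=3, col=0): c = -1.1200 + -0.4200i → escape time 6
(row=3, col=1): c = -0.7175 + -0.4200i → escape time 9
(row=3, col=2): c = -0.3150 + -0.4200i → escape time 9
(row=3, col=3): c = 0.0875 + -0.4200i → escape time 9
(row=3, col=4): c = 0.4900 + -0.4200i → escape time 5
(row=4, col=0): c = -1.1200 + -0.6500i → escape time 3
(row=4, col=1): c = -0.7175 + -0.6500i → escape time 5
(row=4, col=2): c = -0.3150 + -0.6500i → escape time 9
(row=4, col=3): c = 0.0875 + -0.6500i → escape time 9
(row=4, col=4): c = 0.4900 + -0.6500i → escape time 4
(row=5, col=0): c = -1.1200 + -0.8800i → escape time 3
(row=5, col=1): c = -0.7175 + -0.8800i → escape time 4
(row=5, col=2): c = -0.3150 + -0.8800i → escape time 6
(row=5, col=3): c = 0.0875 + -0.8800i → escape time 5
(row=5, col=4): c = 0.4900 + -0.8800i → escape time 3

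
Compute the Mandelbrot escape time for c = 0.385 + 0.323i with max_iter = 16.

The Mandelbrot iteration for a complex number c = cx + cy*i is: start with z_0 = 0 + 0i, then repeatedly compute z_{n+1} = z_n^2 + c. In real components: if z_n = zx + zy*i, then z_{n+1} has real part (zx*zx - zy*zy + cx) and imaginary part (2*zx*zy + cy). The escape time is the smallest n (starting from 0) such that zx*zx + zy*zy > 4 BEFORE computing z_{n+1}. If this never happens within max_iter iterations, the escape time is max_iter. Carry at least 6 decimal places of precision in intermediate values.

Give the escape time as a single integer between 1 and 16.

z_0 = 0 + 0i, c = 0.3850 + 0.3230i
Iter 1: z = 0.3850 + 0.3230i, |z|^2 = 0.2526
Iter 2: z = 0.4289 + 0.5717i, |z|^2 = 0.5108
Iter 3: z = 0.2421 + 0.8134i, |z|^2 = 0.7202
Iter 4: z = -0.2180 + 0.7169i, |z|^2 = 0.5614
Iter 5: z = -0.0813 + 0.0104i, |z|^2 = 0.0067
Iter 6: z = 0.3915 + 0.3213i, |z|^2 = 0.2565
Iter 7: z = 0.4350 + 0.5746i, |z|^2 = 0.5194
Iter 8: z = 0.2441 + 0.8229i, |z|^2 = 0.7368
Iter 9: z = -0.2326 + 0.7248i, |z|^2 = 0.5794
Iter 10: z = -0.0862 + -0.0142i, |z|^2 = 0.0076
Iter 11: z = 0.3922 + 0.3255i, |z|^2 = 0.2598
Iter 12: z = 0.4329 + 0.5783i, |z|^2 = 0.5219
Iter 13: z = 0.2380 + 0.8237i, |z|^2 = 0.7352
Iter 14: z = -0.2369 + 0.7151i, |z|^2 = 0.5674
Iter 15: z = -0.0702 + -0.0158i, |z|^2 = 0.0052

Answer: 16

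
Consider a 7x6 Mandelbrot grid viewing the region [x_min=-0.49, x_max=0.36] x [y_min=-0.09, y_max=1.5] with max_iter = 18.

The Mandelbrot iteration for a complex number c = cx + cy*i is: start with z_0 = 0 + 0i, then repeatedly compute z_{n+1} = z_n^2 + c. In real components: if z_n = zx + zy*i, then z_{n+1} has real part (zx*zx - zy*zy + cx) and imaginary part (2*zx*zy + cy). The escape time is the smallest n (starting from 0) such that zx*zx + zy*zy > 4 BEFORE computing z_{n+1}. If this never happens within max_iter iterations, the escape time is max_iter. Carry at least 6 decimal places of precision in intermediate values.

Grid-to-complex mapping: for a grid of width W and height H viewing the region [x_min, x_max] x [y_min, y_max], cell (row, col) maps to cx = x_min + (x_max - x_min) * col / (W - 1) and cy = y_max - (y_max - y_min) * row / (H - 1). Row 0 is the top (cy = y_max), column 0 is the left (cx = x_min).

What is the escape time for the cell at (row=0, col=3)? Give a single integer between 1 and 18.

z_0 = 0 + 0i, c = -0.0650 + 1.5000i
Iter 1: z = -0.0650 + 1.5000i, |z|^2 = 2.2542
Iter 2: z = -2.3108 + 1.3050i, |z|^2 = 7.0427
Escaped at iteration 2

Answer: 2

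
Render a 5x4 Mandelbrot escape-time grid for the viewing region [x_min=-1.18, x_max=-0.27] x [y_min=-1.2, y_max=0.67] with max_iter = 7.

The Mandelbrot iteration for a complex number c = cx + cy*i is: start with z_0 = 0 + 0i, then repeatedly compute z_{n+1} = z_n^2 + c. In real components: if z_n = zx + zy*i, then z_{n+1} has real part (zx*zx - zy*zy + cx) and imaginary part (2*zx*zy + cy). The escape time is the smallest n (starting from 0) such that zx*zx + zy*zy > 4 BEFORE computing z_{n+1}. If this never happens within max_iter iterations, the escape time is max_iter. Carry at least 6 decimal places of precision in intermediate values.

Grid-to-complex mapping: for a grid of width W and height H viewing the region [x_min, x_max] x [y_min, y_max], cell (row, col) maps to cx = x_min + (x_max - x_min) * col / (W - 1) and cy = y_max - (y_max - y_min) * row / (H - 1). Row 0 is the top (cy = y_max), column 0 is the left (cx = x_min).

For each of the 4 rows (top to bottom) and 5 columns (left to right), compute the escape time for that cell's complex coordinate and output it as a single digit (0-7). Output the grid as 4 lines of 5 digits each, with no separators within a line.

(row=0, col=0): c = -1.1800 + 0.6700i → escape time 3
(row=0, col=1): c = -0.9525 + 0.6700i → escape time 4
(row=0, col=2): c = -0.7250 + 0.6700i → escape time 5
(row=0, col=3): c = -0.4975 + 0.6700i → escape time 7
(row=0, col=4): c = -0.2700 + 0.6700i → escape time 7
(row=1, col=0): c = -1.1800 + 0.0467i → escape time 7
(row=1, col=1): c = -0.9525 + 0.0467i → escape time 7
(row=1, col=2): c = -0.7250 + 0.0467i → escape time 7
(row=1, col=3): c = -0.4975 + 0.0467i → escape time 7
(row=1, col=4): c = -0.2700 + 0.0467i → escape time 7
(row=2, col=0): c = -1.1800 + -0.5767i → escape time 4
(row=2, col=1): c = -0.9525 + -0.5767i → escape time 5
(row=2, col=2): c = -0.7250 + -0.5767i → escape time 6
(row=2, col=3): c = -0.4975 + -0.5767i → escape time 7
(row=2, col=4): c = -0.2700 + -0.5767i → escape time 7
(row=3, col=0): c = -1.1800 + -1.2000i → escape time 2
(row=3, col=1): c = -0.9525 + -1.2000i → escape time 3
(row=3, col=2): c = -0.7250 + -1.2000i → escape time 3
(row=3, col=3): c = -0.4975 + -1.2000i → escape time 3
(row=3, col=4): c = -0.2700 + -1.2000i → escape time 3

Answer: 34577
77777
45677
23333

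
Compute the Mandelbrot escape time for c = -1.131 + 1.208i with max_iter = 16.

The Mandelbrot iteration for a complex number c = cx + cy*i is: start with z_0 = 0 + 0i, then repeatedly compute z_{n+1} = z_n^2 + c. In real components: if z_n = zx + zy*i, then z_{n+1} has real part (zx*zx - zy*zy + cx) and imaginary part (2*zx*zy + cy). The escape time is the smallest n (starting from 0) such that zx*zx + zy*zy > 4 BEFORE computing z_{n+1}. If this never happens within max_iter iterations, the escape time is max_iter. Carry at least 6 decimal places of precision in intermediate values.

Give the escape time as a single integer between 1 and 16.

Answer: 2

Derivation:
z_0 = 0 + 0i, c = -1.1310 + 1.2080i
Iter 1: z = -1.1310 + 1.2080i, |z|^2 = 2.7384
Iter 2: z = -1.3111 + -1.5245i, |z|^2 = 4.0431
Escaped at iteration 2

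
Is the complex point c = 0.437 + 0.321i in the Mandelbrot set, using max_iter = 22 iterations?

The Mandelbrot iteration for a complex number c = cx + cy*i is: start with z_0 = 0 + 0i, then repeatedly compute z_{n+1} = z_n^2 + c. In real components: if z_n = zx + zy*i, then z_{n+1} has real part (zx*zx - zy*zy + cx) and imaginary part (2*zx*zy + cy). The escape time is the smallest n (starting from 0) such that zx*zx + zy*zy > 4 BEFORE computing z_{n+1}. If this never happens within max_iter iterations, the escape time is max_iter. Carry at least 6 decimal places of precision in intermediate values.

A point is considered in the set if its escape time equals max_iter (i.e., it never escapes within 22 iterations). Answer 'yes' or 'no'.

z_0 = 0 + 0i, c = 0.4370 + 0.3210i
Iter 1: z = 0.4370 + 0.3210i, |z|^2 = 0.2940
Iter 2: z = 0.5249 + 0.6016i, |z|^2 = 0.6374
Iter 3: z = 0.3507 + 0.9525i, |z|^2 = 1.0303
Iter 4: z = -0.3474 + 0.9891i, |z|^2 = 1.0989
Iter 5: z = -0.4206 + -0.3661i, |z|^2 = 0.3110
Iter 6: z = 0.4799 + 0.6290i, |z|^2 = 0.6259
Iter 7: z = 0.2716 + 0.9247i, |z|^2 = 0.9288
Iter 8: z = -0.3443 + 0.8233i, |z|^2 = 0.7963
Iter 9: z = -0.1223 + -0.2459i, |z|^2 = 0.0754
Iter 10: z = 0.3915 + 0.3811i, |z|^2 = 0.2986
Iter 11: z = 0.4450 + 0.6194i, |z|^2 = 0.5818
Iter 12: z = 0.2513 + 0.8723i, |z|^2 = 0.8241
Iter 13: z = -0.2608 + 0.7595i, |z|^2 = 0.6448
Iter 14: z = -0.0718 + -0.0751i, |z|^2 = 0.0108
Iter 15: z = 0.4365 + 0.3318i, |z|^2 = 0.3006
Iter 16: z = 0.5175 + 0.6107i, |z|^2 = 0.6407
Iter 17: z = 0.3319 + 0.9530i, |z|^2 = 1.0183
Iter 18: z = -0.3610 + 0.9535i, |z|^2 = 1.0395
Iter 19: z = -0.3418 + -0.3675i, |z|^2 = 0.2519
Iter 20: z = 0.4188 + 0.5723i, |z|^2 = 0.5029
Iter 21: z = 0.2849 + 0.8003i, |z|^2 = 0.7217
Did not escape in 22 iterations → in set

Answer: yes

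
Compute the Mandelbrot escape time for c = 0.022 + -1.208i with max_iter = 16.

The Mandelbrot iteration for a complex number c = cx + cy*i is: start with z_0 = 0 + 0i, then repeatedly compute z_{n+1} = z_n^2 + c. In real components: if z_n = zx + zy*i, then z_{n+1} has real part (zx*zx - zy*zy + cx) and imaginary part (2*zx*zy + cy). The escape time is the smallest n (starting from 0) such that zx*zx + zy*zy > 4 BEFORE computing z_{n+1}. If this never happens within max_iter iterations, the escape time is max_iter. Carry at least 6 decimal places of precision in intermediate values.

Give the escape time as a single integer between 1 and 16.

Answer: 3

Derivation:
z_0 = 0 + 0i, c = 0.0220 + -1.2080i
Iter 1: z = 0.0220 + -1.2080i, |z|^2 = 1.4597
Iter 2: z = -1.4368 + -1.2612i, |z|^2 = 3.6548
Iter 3: z = 0.4958 + 2.4160i, |z|^2 = 6.0829
Escaped at iteration 3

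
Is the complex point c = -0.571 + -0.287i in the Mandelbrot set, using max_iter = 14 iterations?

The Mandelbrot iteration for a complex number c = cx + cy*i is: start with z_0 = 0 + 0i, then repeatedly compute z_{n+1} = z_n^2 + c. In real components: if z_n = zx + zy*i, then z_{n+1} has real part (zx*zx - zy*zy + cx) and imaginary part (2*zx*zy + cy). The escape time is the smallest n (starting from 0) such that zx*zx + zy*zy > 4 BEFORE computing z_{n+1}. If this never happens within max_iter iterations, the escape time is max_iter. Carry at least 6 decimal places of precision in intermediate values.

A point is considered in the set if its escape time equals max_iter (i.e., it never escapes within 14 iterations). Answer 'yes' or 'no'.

Answer: yes

Derivation:
z_0 = 0 + 0i, c = -0.5710 + -0.2870i
Iter 1: z = -0.5710 + -0.2870i, |z|^2 = 0.4084
Iter 2: z = -0.3273 + 0.0408i, |z|^2 = 0.1088
Iter 3: z = -0.4655 + -0.3137i, |z|^2 = 0.3151
Iter 4: z = -0.4527 + 0.0050i, |z|^2 = 0.2050
Iter 5: z = -0.3661 + -0.2916i, |z|^2 = 0.2190
Iter 6: z = -0.5220 + -0.0735i, |z|^2 = 0.2779
Iter 7: z = -0.3039 + -0.2103i, |z|^2 = 0.1366
Iter 8: z = -0.5228 + -0.1592i, |z|^2 = 0.2987
Iter 9: z = -0.3230 + -0.1205i, |z|^2 = 0.1189
Iter 10: z = -0.4812 + -0.2091i, |z|^2 = 0.2753
Iter 11: z = -0.3832 + -0.0857i, |z|^2 = 0.1542
Iter 12: z = -0.4315 + -0.2213i, |z|^2 = 0.2352
Iter 13: z = -0.4338 + -0.0960i, |z|^2 = 0.1974
Did not escape in 14 iterations → in set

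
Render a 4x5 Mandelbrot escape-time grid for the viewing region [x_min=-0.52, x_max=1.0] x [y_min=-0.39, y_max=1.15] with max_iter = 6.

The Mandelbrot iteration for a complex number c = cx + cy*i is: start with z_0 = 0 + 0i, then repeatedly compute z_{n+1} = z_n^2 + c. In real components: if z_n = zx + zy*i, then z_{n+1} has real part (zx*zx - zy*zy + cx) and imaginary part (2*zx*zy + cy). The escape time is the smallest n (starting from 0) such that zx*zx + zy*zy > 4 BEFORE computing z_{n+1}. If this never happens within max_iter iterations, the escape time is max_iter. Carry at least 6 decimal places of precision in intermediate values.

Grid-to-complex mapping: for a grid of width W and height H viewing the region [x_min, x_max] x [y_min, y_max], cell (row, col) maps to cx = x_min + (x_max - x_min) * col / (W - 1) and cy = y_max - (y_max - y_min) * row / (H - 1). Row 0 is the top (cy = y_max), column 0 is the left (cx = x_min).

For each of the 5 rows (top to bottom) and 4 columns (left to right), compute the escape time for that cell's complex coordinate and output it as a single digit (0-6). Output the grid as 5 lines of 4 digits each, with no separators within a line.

(row=0, col=0): c = -0.5200 + 1.1500i → escape time 3
(row=0, col=1): c = -0.0133 + 1.1500i → escape time 4
(row=0, col=2): c = 0.4933 + 1.1500i → escape time 2
(row=0, col=3): c = 1.0000 + 1.1500i → escape time 2
(row=1, col=0): c = -0.5200 + 0.7650i → escape time 6
(row=1, col=1): c = -0.0133 + 0.7650i → escape time 6
(row=1, col=2): c = 0.4933 + 0.7650i → escape time 3
(row=1, col=3): c = 1.0000 + 0.7650i → escape time 2
(row=2, col=0): c = -0.5200 + 0.3800i → escape time 6
(row=2, col=1): c = -0.0133 + 0.3800i → escape time 6
(row=2, col=2): c = 0.4933 + 0.3800i → escape time 6
(row=2, col=3): c = 1.0000 + 0.3800i → escape time 2
(row=3, col=0): c = -0.5200 + -0.0050i → escape time 6
(row=3, col=1): c = -0.0133 + -0.0050i → escape time 6
(row=3, col=2): c = 0.4933 + -0.0050i → escape time 5
(row=3, col=3): c = 1.0000 + -0.0050i → escape time 2
(row=4, col=0): c = -0.5200 + -0.3900i → escape time 6
(row=4, col=1): c = -0.0133 + -0.3900i → escape time 6
(row=4, col=2): c = 0.4933 + -0.3900i → escape time 5
(row=4, col=3): c = 1.0000 + -0.3900i → escape time 2

Answer: 3422
6632
6662
6652
6652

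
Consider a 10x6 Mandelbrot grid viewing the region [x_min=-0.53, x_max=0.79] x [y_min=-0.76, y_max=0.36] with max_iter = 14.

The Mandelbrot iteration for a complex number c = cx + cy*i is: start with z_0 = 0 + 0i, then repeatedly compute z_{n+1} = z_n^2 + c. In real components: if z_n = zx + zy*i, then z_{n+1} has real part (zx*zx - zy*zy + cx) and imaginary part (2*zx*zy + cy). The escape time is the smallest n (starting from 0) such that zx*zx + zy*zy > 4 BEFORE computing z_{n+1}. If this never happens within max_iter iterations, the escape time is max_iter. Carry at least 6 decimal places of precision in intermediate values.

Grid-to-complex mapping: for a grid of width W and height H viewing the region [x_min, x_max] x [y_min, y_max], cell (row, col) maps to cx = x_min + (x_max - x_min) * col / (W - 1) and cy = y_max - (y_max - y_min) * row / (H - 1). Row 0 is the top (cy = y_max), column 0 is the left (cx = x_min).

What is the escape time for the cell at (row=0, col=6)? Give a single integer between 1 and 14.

z_0 = 0 + 0i, c = 0.3500 + 0.3600i
Iter 1: z = 0.3500 + 0.3600i, |z|^2 = 0.2521
Iter 2: z = 0.3429 + 0.6120i, |z|^2 = 0.4921
Iter 3: z = 0.0930 + 0.7797i, |z|^2 = 0.6166
Iter 4: z = -0.2493 + 0.5051i, |z|^2 = 0.3173
Iter 5: z = 0.1570 + 0.1082i, |z|^2 = 0.0364
Iter 6: z = 0.3630 + 0.3940i, |z|^2 = 0.2870
Iter 7: z = 0.3265 + 0.6460i, |z|^2 = 0.5239
Iter 8: z = 0.0393 + 0.7819i, |z|^2 = 0.6129
Iter 9: z = -0.2598 + 0.4215i, |z|^2 = 0.2451
Iter 10: z = 0.2398 + 0.1410i, |z|^2 = 0.0774
Iter 11: z = 0.3876 + 0.4277i, |z|^2 = 0.3331
Iter 12: z = 0.3174 + 0.6915i, |z|^2 = 0.5790
Iter 13: z = -0.0275 + 0.7990i, |z|^2 = 0.6391

Answer: 14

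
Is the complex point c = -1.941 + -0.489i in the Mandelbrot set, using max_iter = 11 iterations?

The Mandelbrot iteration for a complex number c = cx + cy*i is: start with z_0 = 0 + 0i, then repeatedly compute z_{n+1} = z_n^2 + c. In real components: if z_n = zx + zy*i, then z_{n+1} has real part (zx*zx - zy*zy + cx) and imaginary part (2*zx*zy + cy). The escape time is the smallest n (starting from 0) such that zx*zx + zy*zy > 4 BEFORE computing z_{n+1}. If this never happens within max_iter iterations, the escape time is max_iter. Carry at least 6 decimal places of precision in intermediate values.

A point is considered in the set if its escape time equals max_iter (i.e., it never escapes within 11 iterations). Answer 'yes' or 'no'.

z_0 = 0 + 0i, c = -1.9410 + -0.4890i
Iter 1: z = -1.9410 + -0.4890i, |z|^2 = 4.0066
Escaped at iteration 1

Answer: no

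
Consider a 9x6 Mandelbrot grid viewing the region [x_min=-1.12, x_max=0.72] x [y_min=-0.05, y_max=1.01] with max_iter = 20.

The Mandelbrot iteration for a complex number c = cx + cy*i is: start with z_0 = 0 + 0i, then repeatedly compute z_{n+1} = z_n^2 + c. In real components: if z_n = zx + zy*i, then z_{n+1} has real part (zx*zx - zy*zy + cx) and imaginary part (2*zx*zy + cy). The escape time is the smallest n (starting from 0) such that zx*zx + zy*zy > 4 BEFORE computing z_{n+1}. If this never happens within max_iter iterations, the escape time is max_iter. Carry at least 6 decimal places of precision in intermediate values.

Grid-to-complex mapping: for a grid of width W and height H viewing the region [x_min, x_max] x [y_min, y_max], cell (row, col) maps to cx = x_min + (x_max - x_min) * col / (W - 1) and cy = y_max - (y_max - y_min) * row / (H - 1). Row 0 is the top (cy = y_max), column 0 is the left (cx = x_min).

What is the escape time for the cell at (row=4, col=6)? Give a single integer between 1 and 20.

z_0 = 0 + 0i, c = 0.2600 + 0.1620i
Iter 1: z = 0.2600 + 0.1620i, |z|^2 = 0.0938
Iter 2: z = 0.3014 + 0.2462i, |z|^2 = 0.1514
Iter 3: z = 0.2902 + 0.3104i, |z|^2 = 0.1806
Iter 4: z = 0.2478 + 0.3422i, |z|^2 = 0.1785
Iter 5: z = 0.2044 + 0.3316i, |z|^2 = 0.1517
Iter 6: z = 0.1918 + 0.2975i, |z|^2 = 0.1253
Iter 7: z = 0.2083 + 0.2761i, |z|^2 = 0.1196
Iter 8: z = 0.2271 + 0.2770i, |z|^2 = 0.1283
Iter 9: z = 0.2348 + 0.2878i, |z|^2 = 0.1380
Iter 10: z = 0.2323 + 0.2972i, |z|^2 = 0.1423
Iter 11: z = 0.2256 + 0.3001i, |z|^2 = 0.1410
Iter 12: z = 0.2209 + 0.2974i, |z|^2 = 0.1372
Iter 13: z = 0.2203 + 0.2934i, |z|^2 = 0.1346
Iter 14: z = 0.2225 + 0.2913i, |z|^2 = 0.1343
Iter 15: z = 0.2247 + 0.2916i, |z|^2 = 0.1355
Iter 16: z = 0.2254 + 0.2930i, |z|^2 = 0.1367
Iter 17: z = 0.2250 + 0.2941i, |z|^2 = 0.1371
Iter 18: z = 0.2241 + 0.2943i, |z|^2 = 0.1369
Iter 19: z = 0.2236 + 0.2939i, |z|^2 = 0.1364

Answer: 20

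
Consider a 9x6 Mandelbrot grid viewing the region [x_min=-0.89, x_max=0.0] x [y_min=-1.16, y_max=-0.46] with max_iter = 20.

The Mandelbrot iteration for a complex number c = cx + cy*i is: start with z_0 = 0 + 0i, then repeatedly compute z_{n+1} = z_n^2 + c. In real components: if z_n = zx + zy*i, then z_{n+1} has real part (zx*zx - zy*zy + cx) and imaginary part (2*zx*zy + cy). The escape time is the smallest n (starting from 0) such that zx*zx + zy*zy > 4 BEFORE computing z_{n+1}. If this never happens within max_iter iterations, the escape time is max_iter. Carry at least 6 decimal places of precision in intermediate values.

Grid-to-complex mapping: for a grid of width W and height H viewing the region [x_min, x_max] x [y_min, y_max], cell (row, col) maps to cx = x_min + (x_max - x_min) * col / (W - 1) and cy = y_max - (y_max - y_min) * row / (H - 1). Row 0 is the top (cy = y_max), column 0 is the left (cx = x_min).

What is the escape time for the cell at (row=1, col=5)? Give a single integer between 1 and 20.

Answer: 20

Derivation:
z_0 = 0 + 0i, c = -0.3337 + -0.6000i
Iter 1: z = -0.3337 + -0.6000i, |z|^2 = 0.4714
Iter 2: z = -0.5824 + -0.1995i, |z|^2 = 0.3789
Iter 3: z = -0.0344 + -0.3676i, |z|^2 = 0.1363
Iter 4: z = -0.4677 + -0.5747i, |z|^2 = 0.5490
Iter 5: z = -0.4453 + -0.0624i, |z|^2 = 0.2022
Iter 6: z = -0.1394 + -0.5444i, |z|^2 = 0.3158
Iter 7: z = -0.6107 + -0.4482i, |z|^2 = 0.5739
Iter 8: z = -0.1617 + -0.0525i, |z|^2 = 0.0289
Iter 9: z = -0.3104 + -0.5830i, |z|^2 = 0.4362
Iter 10: z = -0.5773 + -0.2381i, |z|^2 = 0.3900
Iter 11: z = -0.0571 + -0.3251i, |z|^2 = 0.1089
Iter 12: z = -0.4362 + -0.5629i, |z|^2 = 0.5071
Iter 13: z = -0.4603 + -0.1090i, |z|^2 = 0.2238
Iter 14: z = -0.1337 + -0.4996i, |z|^2 = 0.2675
Iter 15: z = -0.5655 + -0.4664i, |z|^2 = 0.5373
Iter 16: z = -0.2314 + -0.0725i, |z|^2 = 0.0588
Iter 17: z = -0.2854 + -0.5664i, |z|^2 = 0.4023
Iter 18: z = -0.5731 + -0.2766i, |z|^2 = 0.4050
Iter 19: z = -0.0818 + -0.2829i, |z|^2 = 0.0867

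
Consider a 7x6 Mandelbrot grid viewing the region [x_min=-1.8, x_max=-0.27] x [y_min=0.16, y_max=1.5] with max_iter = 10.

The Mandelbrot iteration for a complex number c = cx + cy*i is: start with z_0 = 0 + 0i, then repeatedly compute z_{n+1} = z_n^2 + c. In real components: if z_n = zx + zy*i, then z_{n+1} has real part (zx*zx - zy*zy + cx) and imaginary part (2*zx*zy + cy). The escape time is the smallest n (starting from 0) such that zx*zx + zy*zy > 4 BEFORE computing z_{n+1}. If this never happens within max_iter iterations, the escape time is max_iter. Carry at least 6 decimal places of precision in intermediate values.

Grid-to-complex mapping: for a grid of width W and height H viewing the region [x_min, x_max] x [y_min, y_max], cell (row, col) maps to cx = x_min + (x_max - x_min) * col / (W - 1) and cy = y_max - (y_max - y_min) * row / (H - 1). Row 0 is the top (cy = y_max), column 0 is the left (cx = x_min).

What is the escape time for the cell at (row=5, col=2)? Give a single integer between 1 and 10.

Answer: 10

Derivation:
z_0 = 0 + 0i, c = -1.2900 + 0.1600i
Iter 1: z = -1.2900 + 0.1600i, |z|^2 = 1.6897
Iter 2: z = 0.3485 + -0.2528i, |z|^2 = 0.1854
Iter 3: z = -1.2325 + -0.0162i, |z|^2 = 1.5192
Iter 4: z = 0.2287 + 0.1999i, |z|^2 = 0.0923
Iter 5: z = -1.2777 + 0.2514i, |z|^2 = 1.6957
Iter 6: z = 0.2792 + -0.4825i, |z|^2 = 0.3108
Iter 7: z = -1.4449 + -0.1095i, |z|^2 = 2.0996
Iter 8: z = 0.7856 + 0.4764i, |z|^2 = 0.8442
Iter 9: z = -0.8997 + 0.9085i, |z|^2 = 1.6348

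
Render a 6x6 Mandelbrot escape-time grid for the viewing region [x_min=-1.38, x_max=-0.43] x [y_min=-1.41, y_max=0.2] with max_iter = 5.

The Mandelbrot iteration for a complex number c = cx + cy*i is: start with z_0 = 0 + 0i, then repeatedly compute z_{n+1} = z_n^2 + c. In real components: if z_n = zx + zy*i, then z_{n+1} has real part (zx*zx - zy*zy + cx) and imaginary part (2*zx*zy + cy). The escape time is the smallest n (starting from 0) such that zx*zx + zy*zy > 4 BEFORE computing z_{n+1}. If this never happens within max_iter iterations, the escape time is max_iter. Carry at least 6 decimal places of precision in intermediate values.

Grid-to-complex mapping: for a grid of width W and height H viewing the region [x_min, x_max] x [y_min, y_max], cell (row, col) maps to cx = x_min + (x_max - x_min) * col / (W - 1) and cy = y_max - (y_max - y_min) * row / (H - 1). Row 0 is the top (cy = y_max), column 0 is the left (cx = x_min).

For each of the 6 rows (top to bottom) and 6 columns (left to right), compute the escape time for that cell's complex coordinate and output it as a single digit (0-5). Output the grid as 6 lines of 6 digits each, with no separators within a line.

(row=0, col=0): c = -1.3800 + 0.2000i → escape time 5
(row=0, col=1): c = -1.1900 + 0.2000i → escape time 5
(row=0, col=2): c = -1.0000 + 0.2000i → escape time 5
(row=0, col=3): c = -0.8100 + 0.2000i → escape time 5
(row=0, col=4): c = -0.6200 + 0.2000i → escape time 5
(row=0, col=5): c = -0.4300 + 0.2000i → escape time 5
(row=1, col=0): c = -1.3800 + -0.1220i → escape time 5
(row=1, col=1): c = -1.1900 + -0.1220i → escape time 5
(row=1, col=2): c = -1.0000 + -0.1220i → escape time 5
(row=1, col=3): c = -0.8100 + -0.1220i → escape time 5
(row=1, col=4): c = -0.6200 + -0.1220i → escape time 5
(row=1, col=5): c = -0.4300 + -0.1220i → escape time 5
(row=2, col=0): c = -1.3800 + -0.4440i → escape time 4
(row=2, col=1): c = -1.1900 + -0.4440i → escape time 5
(row=2, col=2): c = -1.0000 + -0.4440i → escape time 5
(row=2, col=3): c = -0.8100 + -0.4440i → escape time 5
(row=2, col=4): c = -0.6200 + -0.4440i → escape time 5
(row=2, col=5): c = -0.4300 + -0.4440i → escape time 5
(row=3, col=0): c = -1.3800 + -0.7660i → escape time 3
(row=3, col=1): c = -1.1900 + -0.7660i → escape time 3
(row=3, col=2): c = -1.0000 + -0.7660i → escape time 3
(row=3, col=3): c = -0.8100 + -0.7660i → escape time 4
(row=3, col=4): c = -0.6200 + -0.7660i → escape time 5
(row=3, col=5): c = -0.4300 + -0.7660i → escape time 5
(row=4, col=0): c = -1.3800 + -1.0880i → escape time 2
(row=4, col=1): c = -1.1900 + -1.0880i → escape time 3
(row=4, col=2): c = -1.0000 + -1.0880i → escape time 3
(row=4, col=3): c = -0.8100 + -1.0880i → escape time 3
(row=4, col=4): c = -0.6200 + -1.0880i → escape time 3
(row=4, col=5): c = -0.4300 + -1.0880i → escape time 4
(row=5, col=0): c = -1.3800 + -1.4100i → escape time 2
(row=5, col=1): c = -1.1900 + -1.4100i → escape time 2
(row=5, col=2): c = -1.0000 + -1.4100i → escape time 2
(row=5, col=3): c = -0.8100 + -1.4100i → escape time 2
(row=5, col=4): c = -0.6200 + -1.4100i → escape time 2
(row=5, col=5): c = -0.4300 + -1.4100i → escape time 2

Answer: 555555
555555
455555
333455
233334
222222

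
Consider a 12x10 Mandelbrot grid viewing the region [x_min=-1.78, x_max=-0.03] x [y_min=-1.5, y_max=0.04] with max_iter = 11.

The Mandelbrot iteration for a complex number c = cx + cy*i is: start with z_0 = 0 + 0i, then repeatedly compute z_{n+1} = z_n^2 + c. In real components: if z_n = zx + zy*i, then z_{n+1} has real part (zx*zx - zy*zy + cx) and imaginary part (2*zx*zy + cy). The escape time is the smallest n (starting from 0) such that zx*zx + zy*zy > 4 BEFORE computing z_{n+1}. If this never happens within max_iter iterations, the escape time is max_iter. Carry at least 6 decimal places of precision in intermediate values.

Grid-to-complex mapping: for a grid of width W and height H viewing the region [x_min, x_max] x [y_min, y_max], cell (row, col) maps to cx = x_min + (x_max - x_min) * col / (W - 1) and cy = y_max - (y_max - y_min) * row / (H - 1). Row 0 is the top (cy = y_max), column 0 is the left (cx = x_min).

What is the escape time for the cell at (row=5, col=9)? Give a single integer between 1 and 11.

z_0 = 0 + 0i, c = -0.3482 + -0.8156i
Iter 1: z = -0.3482 + -0.8156i, |z|^2 = 0.7864
Iter 2: z = -0.8921 + -0.2476i, |z|^2 = 0.8571
Iter 3: z = 0.3863 + -0.3737i, |z|^2 = 0.2889
Iter 4: z = -0.3386 + -1.1043i, |z|^2 = 1.3342
Iter 5: z = -1.4530 + -0.0677i, |z|^2 = 2.1158
Iter 6: z = 1.7585 + -0.6190i, |z|^2 = 3.4754
Iter 7: z = 2.3610 + -2.9924i, |z|^2 = 14.5290
Escaped at iteration 7

Answer: 7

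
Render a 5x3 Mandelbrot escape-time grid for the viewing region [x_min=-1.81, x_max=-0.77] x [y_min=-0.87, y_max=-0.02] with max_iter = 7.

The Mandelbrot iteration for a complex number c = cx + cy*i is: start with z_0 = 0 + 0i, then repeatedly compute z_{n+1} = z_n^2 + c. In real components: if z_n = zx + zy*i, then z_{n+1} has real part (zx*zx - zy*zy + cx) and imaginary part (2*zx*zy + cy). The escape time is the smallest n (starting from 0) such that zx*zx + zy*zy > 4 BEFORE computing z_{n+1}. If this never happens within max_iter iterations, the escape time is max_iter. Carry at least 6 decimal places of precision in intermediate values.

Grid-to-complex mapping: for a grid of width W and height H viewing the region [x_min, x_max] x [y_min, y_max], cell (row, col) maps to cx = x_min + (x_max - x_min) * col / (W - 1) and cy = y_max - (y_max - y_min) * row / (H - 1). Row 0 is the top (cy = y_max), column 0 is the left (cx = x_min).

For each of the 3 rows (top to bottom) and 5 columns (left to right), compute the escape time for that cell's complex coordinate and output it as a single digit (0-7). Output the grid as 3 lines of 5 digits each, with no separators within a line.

Answer: 77777
33757
13334

Derivation:
(row=0, col=0): c = -1.8100 + -0.0200i → escape time 7
(row=0, col=1): c = -1.5500 + -0.0200i → escape time 7
(row=0, col=2): c = -1.2900 + -0.0200i → escape time 7
(row=0, col=3): c = -1.0300 + -0.0200i → escape time 7
(row=0, col=4): c = -0.7700 + -0.0200i → escape time 7
(row=1, col=0): c = -1.8100 + -0.4450i → escape time 3
(row=1, col=1): c = -1.5500 + -0.4450i → escape time 3
(row=1, col=2): c = -1.2900 + -0.4450i → escape time 7
(row=1, col=3): c = -1.0300 + -0.4450i → escape time 5
(row=1, col=4): c = -0.7700 + -0.4450i → escape time 7
(row=2, col=0): c = -1.8100 + -0.8700i → escape time 1
(row=2, col=1): c = -1.5500 + -0.8700i → escape time 3
(row=2, col=2): c = -1.2900 + -0.8700i → escape time 3
(row=2, col=3): c = -1.0300 + -0.8700i → escape time 3
(row=2, col=4): c = -0.7700 + -0.8700i → escape time 4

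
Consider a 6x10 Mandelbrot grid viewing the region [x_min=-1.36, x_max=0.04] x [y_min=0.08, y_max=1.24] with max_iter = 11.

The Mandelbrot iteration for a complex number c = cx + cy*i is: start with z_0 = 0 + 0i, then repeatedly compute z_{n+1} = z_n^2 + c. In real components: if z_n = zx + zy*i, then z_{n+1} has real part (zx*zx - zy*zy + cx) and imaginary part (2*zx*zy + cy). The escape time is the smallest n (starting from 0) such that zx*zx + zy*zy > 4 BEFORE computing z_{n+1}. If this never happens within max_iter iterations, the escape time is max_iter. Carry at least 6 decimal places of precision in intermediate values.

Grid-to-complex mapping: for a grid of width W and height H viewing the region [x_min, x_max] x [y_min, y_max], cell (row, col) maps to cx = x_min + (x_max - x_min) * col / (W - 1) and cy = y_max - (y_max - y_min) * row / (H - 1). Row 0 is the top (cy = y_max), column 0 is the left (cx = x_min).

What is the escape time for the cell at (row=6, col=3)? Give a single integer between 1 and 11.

z_0 = 0 + 0i, c = -0.5200 + 0.4667i
Iter 1: z = -0.5200 + 0.4667i, |z|^2 = 0.4882
Iter 2: z = -0.4674 + -0.0187i, |z|^2 = 0.2188
Iter 3: z = -0.3019 + 0.4841i, |z|^2 = 0.3255
Iter 4: z = -0.6632 + 0.1744i, |z|^2 = 0.4703
Iter 5: z = -0.1105 + 0.2354i, |z|^2 = 0.0676
Iter 6: z = -0.5632 + 0.4146i, |z|^2 = 0.4891
Iter 7: z = -0.3747 + -0.0004i, |z|^2 = 0.1404
Iter 8: z = -0.3796 + 0.4669i, |z|^2 = 0.3621
Iter 9: z = -0.5940 + 0.1122i, |z|^2 = 0.3654
Iter 10: z = -0.1798 + 0.3334i, |z|^2 = 0.1435

Answer: 11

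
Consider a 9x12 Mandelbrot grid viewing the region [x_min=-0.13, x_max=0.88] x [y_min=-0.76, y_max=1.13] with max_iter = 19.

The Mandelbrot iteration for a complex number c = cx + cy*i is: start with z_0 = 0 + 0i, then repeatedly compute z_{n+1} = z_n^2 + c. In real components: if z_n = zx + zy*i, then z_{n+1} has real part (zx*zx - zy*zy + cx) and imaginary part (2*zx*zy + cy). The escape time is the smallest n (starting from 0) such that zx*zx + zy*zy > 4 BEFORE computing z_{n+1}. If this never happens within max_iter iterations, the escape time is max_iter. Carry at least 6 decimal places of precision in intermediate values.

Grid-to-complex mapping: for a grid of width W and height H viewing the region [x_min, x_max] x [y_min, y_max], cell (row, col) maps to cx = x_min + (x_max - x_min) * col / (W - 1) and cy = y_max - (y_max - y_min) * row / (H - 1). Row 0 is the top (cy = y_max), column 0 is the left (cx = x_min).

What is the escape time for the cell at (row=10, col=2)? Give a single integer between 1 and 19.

Answer: 19

Derivation:
z_0 = 0 + 0i, c = 0.1225 + -0.5882i
Iter 1: z = 0.1225 + -0.5882i, |z|^2 = 0.3610
Iter 2: z = -0.2085 + -0.7323i, |z|^2 = 0.5797
Iter 3: z = -0.3703 + -0.2829i, |z|^2 = 0.2171
Iter 4: z = 0.1796 + -0.3787i, |z|^2 = 0.1757
Iter 5: z = 0.0114 + -0.7242i, |z|^2 = 0.5246
Iter 6: z = -0.4018 + -0.6046i, |z|^2 = 0.5270
Iter 7: z = -0.0816 + -0.1023i, |z|^2 = 0.0171
Iter 8: z = 0.1187 + -0.5715i, |z|^2 = 0.3407
Iter 9: z = -0.1900 + -0.7239i, |z|^2 = 0.5601
Iter 10: z = -0.3654 + -0.3131i, |z|^2 = 0.2315
Iter 11: z = 0.1580 + -0.3594i, |z|^2 = 0.1541
Iter 12: z = 0.0183 + -0.7017i, |z|^2 = 0.4927
Iter 13: z = -0.3696 + -0.6138i, |z|^2 = 0.5134
Iter 14: z = -0.1177 + -0.1345i, |z|^2 = 0.0319
Iter 15: z = 0.1183 + -0.5565i, |z|^2 = 0.3237
Iter 16: z = -0.1732 + -0.7198i, |z|^2 = 0.5482
Iter 17: z = -0.3657 + -0.3388i, |z|^2 = 0.2485
Iter 18: z = 0.1414 + -0.3404i, |z|^2 = 0.1359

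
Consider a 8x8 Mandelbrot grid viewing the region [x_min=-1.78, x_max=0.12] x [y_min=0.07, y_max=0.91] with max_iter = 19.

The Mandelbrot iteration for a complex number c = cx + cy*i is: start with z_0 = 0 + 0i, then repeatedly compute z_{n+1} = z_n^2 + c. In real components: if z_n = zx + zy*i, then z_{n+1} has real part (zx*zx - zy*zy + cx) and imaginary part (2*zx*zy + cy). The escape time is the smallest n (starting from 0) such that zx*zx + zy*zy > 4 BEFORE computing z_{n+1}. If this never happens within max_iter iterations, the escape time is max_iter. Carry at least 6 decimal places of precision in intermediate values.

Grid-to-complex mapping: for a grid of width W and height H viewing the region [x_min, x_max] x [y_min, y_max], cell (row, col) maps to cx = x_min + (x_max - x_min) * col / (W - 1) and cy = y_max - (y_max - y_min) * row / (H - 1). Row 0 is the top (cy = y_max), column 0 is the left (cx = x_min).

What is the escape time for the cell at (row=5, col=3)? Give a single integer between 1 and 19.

Answer: 11

Derivation:
z_0 = 0 + 0i, c = -0.9657 + 0.3100i
Iter 1: z = -0.9657 + 0.3100i, |z|^2 = 1.0287
Iter 2: z = -0.1292 + -0.2887i, |z|^2 = 0.1001
Iter 3: z = -1.0324 + 0.3846i, |z|^2 = 1.2138
Iter 4: z = -0.0478 + -0.4842i, |z|^2 = 0.2367
Iter 5: z = -1.1978 + 0.3563i, |z|^2 = 1.5617
Iter 6: z = 0.3421 + -0.5436i, |z|^2 = 0.4125
Iter 7: z = -1.1441 + -0.0619i, |z|^2 = 1.3129
Iter 8: z = 0.3395 + 0.4517i, |z|^2 = 0.3193
Iter 9: z = -1.0546 + 0.6167i, |z|^2 = 1.4924
Iter 10: z = -0.2340 + -0.9907i, |z|^2 = 1.0362
Iter 11: z = -1.8925 + 0.7735i, |z|^2 = 4.1798
Escaped at iteration 11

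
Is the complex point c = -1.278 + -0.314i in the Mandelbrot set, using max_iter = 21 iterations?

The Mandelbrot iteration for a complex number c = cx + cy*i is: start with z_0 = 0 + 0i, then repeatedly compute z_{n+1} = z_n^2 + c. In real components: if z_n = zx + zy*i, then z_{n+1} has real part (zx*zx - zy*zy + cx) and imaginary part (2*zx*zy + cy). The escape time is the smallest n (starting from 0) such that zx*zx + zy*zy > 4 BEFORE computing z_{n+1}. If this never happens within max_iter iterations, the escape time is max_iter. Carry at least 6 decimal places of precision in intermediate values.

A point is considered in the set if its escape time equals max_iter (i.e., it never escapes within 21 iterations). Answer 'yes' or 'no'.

z_0 = 0 + 0i, c = -1.2780 + -0.3140i
Iter 1: z = -1.2780 + -0.3140i, |z|^2 = 1.7319
Iter 2: z = 0.2567 + 0.4886i, |z|^2 = 0.3046
Iter 3: z = -1.4508 + -0.0632i, |z|^2 = 2.1089
Iter 4: z = 0.8229 + -0.1307i, |z|^2 = 0.6943
Iter 5: z = -0.6179 + -0.5291i, |z|^2 = 0.6618
Iter 6: z = -1.1761 + 0.3399i, |z|^2 = 1.4988
Iter 7: z = -0.0102 + -1.1135i, |z|^2 = 1.2399
Iter 8: z = -2.5177 + -0.2912i, |z|^2 = 6.4236
Escaped at iteration 8

Answer: no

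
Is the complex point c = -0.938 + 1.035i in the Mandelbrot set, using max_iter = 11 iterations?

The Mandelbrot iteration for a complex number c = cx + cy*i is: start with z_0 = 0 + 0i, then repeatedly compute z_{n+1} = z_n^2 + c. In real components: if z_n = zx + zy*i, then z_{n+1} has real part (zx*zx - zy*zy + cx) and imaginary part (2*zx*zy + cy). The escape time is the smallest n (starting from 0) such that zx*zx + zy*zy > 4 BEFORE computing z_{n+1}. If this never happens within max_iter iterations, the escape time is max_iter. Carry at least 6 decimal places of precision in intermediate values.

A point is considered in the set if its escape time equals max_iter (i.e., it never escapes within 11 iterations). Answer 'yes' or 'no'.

z_0 = 0 + 0i, c = -0.9380 + 1.0350i
Iter 1: z = -0.9380 + 1.0350i, |z|^2 = 1.9511
Iter 2: z = -1.1294 + -0.9067i, |z|^2 = 2.0975
Iter 3: z = -0.4845 + 3.0829i, |z|^2 = 9.7392
Escaped at iteration 3

Answer: no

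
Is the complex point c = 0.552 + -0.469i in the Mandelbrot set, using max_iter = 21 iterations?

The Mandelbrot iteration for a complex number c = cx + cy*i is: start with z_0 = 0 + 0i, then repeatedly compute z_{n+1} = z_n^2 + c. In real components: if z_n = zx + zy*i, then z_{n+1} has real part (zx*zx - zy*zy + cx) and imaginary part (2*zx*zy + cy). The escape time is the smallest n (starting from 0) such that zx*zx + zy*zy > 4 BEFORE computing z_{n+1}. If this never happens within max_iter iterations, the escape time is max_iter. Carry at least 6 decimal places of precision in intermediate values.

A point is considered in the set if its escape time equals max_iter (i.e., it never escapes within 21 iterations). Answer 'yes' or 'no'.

Answer: no

Derivation:
z_0 = 0 + 0i, c = 0.5520 + -0.4690i
Iter 1: z = 0.5520 + -0.4690i, |z|^2 = 0.5247
Iter 2: z = 0.6367 + -0.9868i, |z|^2 = 1.3792
Iter 3: z = -0.0163 + -1.7256i, |z|^2 = 2.9781
Iter 4: z = -2.4256 + -0.4128i, |z|^2 = 6.0539
Escaped at iteration 4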